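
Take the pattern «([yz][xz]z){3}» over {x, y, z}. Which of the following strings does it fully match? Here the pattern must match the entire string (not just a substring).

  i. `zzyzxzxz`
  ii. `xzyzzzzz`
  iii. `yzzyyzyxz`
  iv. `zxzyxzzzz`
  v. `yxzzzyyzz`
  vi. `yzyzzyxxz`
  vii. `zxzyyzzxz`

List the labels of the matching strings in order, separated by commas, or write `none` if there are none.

iv

i → no match
ii → no match
iii → no match
iv → match
v → no match
vi → no match
vii → no match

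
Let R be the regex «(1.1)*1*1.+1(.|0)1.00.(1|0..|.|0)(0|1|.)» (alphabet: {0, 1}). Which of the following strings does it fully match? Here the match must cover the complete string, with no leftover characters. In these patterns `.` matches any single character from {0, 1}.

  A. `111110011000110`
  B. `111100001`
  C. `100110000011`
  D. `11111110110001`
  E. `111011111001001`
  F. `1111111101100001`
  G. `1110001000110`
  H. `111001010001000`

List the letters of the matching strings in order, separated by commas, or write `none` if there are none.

F

A → no match
B → no match
C → no match
D → no match
E → no match
F → match
G → no match
H → no match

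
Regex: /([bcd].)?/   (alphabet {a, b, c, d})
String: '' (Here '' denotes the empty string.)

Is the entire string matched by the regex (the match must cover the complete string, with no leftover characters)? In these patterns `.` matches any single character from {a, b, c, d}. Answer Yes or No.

Yes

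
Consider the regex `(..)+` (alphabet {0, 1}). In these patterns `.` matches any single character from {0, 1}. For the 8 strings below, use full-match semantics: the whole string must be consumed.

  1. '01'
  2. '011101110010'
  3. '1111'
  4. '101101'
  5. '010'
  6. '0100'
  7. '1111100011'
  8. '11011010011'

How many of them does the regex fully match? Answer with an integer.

1 → match
2 → match
3 → match
4 → match
5 → no match
6 → match
7 → match
8 → no match
Total matched: 6

6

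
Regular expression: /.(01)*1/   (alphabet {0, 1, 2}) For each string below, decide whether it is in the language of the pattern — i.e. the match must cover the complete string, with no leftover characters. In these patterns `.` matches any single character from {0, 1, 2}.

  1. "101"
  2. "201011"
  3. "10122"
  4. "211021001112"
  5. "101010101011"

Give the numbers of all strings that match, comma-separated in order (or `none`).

2, 5

1 → no match
2 → match
3 → no match — must end with "1"
4 → no match — must end with "1"
5 → match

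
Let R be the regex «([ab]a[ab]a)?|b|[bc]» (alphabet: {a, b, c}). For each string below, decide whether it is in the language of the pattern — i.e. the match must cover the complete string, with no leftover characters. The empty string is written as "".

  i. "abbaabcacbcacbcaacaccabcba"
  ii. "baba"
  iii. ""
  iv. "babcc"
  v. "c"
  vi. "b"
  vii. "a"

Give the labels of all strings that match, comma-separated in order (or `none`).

ii, iii, v, vi

i → no match
ii. "baba" → match
iii. "" → match
iv. "babcc" → no match
v. "c" → match
vi. "b" → match
vii. "a" → no match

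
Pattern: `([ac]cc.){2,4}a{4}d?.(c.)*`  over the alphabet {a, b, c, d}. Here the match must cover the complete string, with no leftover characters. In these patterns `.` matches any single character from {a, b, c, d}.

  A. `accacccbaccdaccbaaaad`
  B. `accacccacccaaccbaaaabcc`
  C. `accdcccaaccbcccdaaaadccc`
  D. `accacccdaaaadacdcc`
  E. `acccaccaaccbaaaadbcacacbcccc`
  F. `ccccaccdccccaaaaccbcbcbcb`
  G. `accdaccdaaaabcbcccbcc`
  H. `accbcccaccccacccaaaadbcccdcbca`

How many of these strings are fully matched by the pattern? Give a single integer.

A → match
B → match
C → match
D → match
E → match
F → match
G → match
H → match
Total matched: 8

8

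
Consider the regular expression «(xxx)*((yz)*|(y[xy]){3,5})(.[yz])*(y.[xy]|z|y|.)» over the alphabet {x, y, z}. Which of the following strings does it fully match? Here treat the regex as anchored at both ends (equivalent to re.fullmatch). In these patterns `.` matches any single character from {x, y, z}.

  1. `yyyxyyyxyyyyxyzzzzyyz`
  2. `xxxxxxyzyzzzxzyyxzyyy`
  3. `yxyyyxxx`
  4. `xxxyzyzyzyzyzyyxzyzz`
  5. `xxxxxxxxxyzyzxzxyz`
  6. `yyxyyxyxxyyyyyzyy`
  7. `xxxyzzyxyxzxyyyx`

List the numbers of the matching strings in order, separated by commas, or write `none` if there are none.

1, 2, 4, 5, 7

1 → match
2 → match
3 → no match
4 → match
5 → match
6 → no match
7 → match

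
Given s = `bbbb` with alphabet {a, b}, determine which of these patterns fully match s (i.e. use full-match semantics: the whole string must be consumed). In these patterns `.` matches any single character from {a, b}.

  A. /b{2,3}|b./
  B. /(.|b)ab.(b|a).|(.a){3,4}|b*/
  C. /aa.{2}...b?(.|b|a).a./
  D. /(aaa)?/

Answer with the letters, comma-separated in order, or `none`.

A → no match
B → match
C → no match — must start with `aa`
D → no match

B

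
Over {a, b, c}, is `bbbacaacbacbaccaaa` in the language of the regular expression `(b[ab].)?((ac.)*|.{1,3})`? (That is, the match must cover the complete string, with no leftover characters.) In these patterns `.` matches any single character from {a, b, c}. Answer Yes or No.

No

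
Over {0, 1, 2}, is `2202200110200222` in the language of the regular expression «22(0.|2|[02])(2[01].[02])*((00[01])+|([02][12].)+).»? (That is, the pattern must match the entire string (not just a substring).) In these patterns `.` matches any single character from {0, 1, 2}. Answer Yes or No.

Yes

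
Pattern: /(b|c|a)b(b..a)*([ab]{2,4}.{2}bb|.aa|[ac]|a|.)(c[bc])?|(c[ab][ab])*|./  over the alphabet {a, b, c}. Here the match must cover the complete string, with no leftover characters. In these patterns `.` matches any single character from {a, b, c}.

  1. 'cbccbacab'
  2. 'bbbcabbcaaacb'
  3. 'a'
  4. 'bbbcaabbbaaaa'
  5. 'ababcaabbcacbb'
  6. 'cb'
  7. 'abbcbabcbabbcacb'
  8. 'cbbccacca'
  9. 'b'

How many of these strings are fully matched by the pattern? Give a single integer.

3

1. 'cbccbacab' → no match
2 → no match
3. 'a' → match
4 → match
5 → no match
6. 'cb' → no match
7 → no match
8. 'cbbccacca' → no match
9. 'b' → match
Total matched: 3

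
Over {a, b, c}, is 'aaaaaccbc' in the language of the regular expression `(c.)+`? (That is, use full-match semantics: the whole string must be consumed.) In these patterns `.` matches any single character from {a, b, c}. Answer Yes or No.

No

Every match must start with 'c', but 'aaaaaccbc' does not.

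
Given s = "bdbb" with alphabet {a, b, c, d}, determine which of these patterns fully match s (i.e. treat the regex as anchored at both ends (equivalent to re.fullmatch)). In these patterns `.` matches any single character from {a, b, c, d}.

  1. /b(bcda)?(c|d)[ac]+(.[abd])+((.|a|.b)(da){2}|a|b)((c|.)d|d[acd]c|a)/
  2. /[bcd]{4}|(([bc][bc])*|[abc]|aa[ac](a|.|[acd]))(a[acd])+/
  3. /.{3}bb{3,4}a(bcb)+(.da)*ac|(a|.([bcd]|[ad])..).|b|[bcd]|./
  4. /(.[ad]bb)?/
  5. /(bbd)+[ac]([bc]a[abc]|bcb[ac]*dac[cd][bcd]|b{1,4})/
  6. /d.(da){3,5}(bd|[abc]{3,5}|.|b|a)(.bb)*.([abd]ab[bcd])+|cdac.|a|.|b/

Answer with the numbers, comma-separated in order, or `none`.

2, 4

1 → no match
2 → match
3 → no match
4 → match
5 → no match — must start with "bbd"
6 → no match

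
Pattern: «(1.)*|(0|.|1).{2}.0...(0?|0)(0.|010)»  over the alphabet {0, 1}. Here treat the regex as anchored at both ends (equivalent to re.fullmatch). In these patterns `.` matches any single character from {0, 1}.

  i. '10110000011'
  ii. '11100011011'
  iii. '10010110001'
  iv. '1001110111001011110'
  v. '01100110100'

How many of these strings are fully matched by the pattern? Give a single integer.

i → no match
ii → no match
iii → match
iv → no match
v → no match
Total matched: 1

1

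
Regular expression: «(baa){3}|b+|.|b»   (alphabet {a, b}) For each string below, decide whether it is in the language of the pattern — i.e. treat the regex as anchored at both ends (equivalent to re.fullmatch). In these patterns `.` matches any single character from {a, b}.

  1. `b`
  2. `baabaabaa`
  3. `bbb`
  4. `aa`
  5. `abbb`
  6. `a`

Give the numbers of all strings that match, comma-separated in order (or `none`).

1. `b` → match
2. `baabaabaa` → match
3. `bbb` → match
4. `aa` → no match
5. `abbb` → no match
6. `a` → match

1, 2, 3, 6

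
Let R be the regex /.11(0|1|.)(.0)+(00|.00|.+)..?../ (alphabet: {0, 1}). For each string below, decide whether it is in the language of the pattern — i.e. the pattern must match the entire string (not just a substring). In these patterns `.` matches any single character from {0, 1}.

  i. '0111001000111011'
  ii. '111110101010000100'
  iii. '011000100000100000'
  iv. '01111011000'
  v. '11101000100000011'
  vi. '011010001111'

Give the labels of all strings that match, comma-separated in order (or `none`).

i → match
ii → match
iii → match
iv → match
v → match
vi → match

i, ii, iii, iv, v, vi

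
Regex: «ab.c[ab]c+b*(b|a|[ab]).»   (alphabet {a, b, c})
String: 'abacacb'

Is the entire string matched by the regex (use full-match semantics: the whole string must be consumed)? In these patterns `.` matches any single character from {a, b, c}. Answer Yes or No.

No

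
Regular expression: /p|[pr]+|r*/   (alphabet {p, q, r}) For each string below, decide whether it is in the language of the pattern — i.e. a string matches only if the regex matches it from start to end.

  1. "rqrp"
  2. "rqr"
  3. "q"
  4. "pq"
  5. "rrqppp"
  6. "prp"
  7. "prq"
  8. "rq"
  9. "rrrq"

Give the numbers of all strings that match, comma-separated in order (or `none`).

6

1 → no match
2 → no match
3 → no match
4 → no match
5 → no match
6 → match
7 → no match
8 → no match
9 → no match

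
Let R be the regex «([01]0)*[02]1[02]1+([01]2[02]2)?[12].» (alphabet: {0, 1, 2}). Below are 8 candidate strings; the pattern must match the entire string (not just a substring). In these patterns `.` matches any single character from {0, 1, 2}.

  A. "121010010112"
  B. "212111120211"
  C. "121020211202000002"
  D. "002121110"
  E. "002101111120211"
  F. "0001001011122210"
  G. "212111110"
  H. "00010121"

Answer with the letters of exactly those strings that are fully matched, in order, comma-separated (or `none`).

B, D, E, G, H

A → no match
B → match
C → no match
D → match
E → match
F → no match
G → match
H → match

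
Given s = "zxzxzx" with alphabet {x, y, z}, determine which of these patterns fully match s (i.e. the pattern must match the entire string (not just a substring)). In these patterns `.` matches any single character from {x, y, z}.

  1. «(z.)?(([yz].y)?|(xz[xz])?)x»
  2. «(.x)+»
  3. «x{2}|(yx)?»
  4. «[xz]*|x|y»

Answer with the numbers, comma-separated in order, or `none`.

2, 4

1 → no match
2 → match
3 → no match
4 → match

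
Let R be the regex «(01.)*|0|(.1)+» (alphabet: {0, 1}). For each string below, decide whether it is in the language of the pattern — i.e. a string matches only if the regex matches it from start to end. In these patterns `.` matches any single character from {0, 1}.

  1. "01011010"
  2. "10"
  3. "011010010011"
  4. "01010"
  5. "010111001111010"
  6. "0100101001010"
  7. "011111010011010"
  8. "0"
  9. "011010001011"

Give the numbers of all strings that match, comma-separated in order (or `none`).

3, 8

1 → no match
2 → no match
3 → match
4 → no match
5 → no match
6 → no match
7 → no match
8 → match
9 → no match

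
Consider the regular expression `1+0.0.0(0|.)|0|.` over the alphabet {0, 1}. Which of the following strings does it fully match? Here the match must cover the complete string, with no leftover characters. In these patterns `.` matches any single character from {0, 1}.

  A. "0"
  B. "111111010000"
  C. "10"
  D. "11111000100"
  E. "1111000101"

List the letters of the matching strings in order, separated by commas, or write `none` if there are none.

A, B, D, E

A → match
B → match
C → no match
D → match
E → match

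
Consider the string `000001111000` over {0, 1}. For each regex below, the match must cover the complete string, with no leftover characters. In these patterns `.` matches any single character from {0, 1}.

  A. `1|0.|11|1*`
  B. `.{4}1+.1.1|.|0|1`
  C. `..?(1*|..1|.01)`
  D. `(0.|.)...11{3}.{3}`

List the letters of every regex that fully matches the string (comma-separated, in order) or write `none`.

D

A → no match
B → no match
C → no match
D → match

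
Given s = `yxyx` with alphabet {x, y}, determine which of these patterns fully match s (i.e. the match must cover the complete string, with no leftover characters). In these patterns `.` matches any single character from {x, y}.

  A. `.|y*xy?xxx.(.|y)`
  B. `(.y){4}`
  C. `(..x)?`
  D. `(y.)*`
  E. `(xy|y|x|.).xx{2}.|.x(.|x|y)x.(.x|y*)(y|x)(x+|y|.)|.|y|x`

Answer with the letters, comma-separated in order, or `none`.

A → no match
B → no match — must end with `y`
C → no match
D → match
E → no match

D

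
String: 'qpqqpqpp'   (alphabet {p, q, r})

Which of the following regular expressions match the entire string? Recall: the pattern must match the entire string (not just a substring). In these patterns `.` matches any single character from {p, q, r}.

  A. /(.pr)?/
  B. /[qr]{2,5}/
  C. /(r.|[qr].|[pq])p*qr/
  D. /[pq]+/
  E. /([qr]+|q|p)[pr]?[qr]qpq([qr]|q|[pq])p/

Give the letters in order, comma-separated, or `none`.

D, E

A → no match
B → no match
C → no match — must end with 'qr'
D → match
E → match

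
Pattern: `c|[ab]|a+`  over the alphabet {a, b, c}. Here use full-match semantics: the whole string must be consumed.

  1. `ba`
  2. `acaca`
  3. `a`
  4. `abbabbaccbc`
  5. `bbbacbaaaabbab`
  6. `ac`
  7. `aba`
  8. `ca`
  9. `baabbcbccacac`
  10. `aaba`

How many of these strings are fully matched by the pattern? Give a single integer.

1

1 → no match
2 → no match
3 → match
4 → no match
5 → no match
6 → no match
7 → no match
8 → no match
9 → no match
10 → no match
Total matched: 1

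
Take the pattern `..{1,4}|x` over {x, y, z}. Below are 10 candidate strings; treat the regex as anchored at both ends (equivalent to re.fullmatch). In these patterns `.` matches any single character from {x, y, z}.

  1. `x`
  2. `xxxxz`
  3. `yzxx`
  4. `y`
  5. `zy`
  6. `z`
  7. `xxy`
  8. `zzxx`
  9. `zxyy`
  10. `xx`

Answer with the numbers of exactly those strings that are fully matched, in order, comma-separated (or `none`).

1, 2, 3, 5, 7, 8, 9, 10

1 → match
2 → match
3 → match
4 → no match
5 → match
6 → no match
7 → match
8 → match
9 → match
10 → match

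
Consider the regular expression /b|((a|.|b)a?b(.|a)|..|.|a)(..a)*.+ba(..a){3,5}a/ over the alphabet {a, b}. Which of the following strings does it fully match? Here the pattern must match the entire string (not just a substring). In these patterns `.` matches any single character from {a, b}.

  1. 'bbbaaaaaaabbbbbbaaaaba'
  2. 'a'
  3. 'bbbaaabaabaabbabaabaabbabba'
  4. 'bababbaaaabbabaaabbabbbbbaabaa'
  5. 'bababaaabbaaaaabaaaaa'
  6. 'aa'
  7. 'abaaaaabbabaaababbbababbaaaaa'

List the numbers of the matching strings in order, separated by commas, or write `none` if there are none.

5

1 → no match
2 → no match
3 → no match
4 → no match
5 → match
6 → no match
7 → no match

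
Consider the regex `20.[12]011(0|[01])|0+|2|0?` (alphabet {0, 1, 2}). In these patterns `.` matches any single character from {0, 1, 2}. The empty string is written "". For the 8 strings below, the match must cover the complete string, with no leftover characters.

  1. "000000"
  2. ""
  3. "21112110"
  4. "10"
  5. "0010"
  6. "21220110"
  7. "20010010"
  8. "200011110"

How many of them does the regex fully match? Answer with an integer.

2

1 → match
2 → match
3 → no match
4 → no match
5 → no match
6 → no match
7 → no match
8 → no match
Total matched: 2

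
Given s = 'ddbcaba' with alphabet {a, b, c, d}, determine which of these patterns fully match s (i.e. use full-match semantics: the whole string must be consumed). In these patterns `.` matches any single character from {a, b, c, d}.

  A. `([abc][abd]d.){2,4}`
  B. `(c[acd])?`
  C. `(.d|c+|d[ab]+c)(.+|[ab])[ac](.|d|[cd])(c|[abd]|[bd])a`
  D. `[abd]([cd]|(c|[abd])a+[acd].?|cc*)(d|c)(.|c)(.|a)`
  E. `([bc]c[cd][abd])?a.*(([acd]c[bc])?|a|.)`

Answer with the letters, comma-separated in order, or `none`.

A → no match
B → no match
C → match
D → no match
E → no match

C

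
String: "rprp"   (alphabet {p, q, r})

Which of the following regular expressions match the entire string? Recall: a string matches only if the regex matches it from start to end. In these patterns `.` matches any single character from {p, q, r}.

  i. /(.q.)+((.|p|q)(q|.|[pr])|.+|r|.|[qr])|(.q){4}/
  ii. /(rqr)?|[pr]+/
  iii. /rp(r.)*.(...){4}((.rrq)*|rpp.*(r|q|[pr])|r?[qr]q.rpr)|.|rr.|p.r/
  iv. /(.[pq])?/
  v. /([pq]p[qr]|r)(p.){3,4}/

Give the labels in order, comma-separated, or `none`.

i → no match
ii → match
iii → no match
iv → no match
v → no match

ii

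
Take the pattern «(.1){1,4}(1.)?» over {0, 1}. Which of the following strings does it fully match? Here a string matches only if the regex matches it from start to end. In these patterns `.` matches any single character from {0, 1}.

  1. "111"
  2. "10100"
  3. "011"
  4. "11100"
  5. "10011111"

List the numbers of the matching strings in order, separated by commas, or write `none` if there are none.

none

1 → no match
2 → no match
3 → no match
4 → no match
5 → no match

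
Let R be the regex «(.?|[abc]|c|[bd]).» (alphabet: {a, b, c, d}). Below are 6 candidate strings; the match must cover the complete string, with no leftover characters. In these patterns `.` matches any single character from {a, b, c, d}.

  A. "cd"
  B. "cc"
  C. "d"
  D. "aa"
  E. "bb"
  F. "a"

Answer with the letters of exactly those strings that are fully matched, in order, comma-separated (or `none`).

A → match
B → match
C → match
D → match
E → match
F → match

A, B, C, D, E, F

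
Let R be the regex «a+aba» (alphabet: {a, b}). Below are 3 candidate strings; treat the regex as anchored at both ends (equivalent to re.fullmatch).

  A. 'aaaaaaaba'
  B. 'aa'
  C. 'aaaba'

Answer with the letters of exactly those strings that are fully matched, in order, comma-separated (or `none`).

A → match
B → no match — must end with 'aaba'
C → match

A, C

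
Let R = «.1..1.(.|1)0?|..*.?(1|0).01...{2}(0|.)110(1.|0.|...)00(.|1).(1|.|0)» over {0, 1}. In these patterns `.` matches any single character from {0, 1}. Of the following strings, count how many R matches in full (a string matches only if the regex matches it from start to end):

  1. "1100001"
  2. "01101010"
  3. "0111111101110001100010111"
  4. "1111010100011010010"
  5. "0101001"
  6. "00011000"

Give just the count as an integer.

1 → no match
2 → match
3 → no match
4 → no match
5 → no match
6 → no match
Total matched: 1

1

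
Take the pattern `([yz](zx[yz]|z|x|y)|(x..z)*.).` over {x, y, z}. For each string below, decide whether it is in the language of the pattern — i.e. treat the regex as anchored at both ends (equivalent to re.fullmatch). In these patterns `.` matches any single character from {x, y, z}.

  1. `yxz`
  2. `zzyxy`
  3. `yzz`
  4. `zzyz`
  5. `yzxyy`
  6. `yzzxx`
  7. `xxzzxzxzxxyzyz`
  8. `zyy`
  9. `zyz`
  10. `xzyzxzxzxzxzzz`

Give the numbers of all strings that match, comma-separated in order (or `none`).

1 → match
2 → no match
3 → match
4 → no match
5 → match
6 → no match
7 → match
8 → match
9 → match
10 → match

1, 3, 5, 7, 8, 9, 10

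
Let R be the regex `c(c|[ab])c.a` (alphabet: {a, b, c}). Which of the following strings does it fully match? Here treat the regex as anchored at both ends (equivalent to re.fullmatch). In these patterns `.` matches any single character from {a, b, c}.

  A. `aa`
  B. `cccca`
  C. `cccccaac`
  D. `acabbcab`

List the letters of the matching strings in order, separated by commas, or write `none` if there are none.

A → no match — must start with `c`
B → match
C → no match — must end with `a`
D → no match — must start with `c`

B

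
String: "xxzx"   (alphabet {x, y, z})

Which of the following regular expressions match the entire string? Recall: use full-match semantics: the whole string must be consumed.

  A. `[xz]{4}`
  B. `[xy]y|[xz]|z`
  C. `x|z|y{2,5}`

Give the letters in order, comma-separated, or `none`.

A

A → match
B → no match
C → no match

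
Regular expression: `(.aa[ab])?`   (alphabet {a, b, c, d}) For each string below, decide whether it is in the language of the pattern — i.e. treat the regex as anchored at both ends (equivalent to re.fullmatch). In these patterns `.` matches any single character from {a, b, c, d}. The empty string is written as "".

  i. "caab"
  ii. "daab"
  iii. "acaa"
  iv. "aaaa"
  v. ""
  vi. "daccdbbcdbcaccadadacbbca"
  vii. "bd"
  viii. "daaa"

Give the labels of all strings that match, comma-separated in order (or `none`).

i, ii, iv, v, viii

i → match
ii → match
iii → no match
iv → match
v → match
vi → no match
vii → no match
viii → match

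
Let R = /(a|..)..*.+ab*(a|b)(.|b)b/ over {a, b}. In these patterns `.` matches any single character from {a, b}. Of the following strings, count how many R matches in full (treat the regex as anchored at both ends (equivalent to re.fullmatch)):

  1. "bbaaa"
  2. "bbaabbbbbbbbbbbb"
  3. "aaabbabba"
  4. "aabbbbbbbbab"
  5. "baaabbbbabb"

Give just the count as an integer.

0

1 → no match — must end with "b"
2 → no match
3 → no match — must end with "b"
4 → no match
5 → no match
Total matched: 0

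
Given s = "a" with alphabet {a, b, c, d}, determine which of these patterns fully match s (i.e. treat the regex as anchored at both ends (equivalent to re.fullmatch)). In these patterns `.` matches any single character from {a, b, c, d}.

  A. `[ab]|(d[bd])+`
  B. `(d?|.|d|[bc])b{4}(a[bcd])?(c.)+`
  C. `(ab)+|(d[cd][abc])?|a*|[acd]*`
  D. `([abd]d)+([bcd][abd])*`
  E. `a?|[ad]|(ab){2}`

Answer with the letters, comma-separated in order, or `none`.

A → match
B → no match
C → match
D → no match
E → match

A, C, E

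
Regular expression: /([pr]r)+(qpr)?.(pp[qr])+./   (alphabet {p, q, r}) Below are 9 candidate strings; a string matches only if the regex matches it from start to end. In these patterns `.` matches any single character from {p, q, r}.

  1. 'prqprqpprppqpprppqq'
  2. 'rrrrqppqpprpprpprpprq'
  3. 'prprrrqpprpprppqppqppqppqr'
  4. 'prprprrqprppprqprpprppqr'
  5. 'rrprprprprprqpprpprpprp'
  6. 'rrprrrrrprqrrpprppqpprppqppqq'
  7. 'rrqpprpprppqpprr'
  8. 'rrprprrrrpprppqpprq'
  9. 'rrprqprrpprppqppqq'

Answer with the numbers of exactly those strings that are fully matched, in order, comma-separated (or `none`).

1, 2, 3, 5, 7, 8, 9

1 → match
2 → match
3 → match
4 → no match
5 → match
6 → no match
7 → match
8 → match
9 → match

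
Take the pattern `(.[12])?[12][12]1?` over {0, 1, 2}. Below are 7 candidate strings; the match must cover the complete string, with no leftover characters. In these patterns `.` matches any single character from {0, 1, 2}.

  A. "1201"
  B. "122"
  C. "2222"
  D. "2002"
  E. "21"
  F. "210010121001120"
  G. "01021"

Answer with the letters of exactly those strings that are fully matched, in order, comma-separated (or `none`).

A. "1201" → no match
B. "122" → no match
C. "2222" → match
D. "2002" → no match
E. "21" → match
F → no match
G. "01021" → no match

C, E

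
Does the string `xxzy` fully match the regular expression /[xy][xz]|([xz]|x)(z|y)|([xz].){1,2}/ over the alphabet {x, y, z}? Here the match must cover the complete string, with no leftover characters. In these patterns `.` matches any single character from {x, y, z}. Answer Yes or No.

Yes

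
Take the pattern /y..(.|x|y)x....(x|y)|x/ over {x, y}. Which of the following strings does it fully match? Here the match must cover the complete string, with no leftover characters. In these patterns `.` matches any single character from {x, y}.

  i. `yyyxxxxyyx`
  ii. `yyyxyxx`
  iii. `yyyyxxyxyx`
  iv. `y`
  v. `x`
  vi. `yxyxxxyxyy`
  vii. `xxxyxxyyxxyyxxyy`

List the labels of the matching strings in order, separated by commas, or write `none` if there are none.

i → match
ii → no match
iii → match
iv → no match
v → match
vi → match
vii → no match

i, iii, v, vi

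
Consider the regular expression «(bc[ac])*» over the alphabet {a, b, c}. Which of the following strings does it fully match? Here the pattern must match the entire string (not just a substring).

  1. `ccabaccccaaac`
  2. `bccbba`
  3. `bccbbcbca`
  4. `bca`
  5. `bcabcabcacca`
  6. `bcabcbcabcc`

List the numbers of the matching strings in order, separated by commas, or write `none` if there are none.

4

1 → no match
2. `bccbba` → no match
3. `bccbbcbca` → no match
4. `bca` → match
5. `bcabcabcacca` → no match
6. `bcabcbcabcc` → no match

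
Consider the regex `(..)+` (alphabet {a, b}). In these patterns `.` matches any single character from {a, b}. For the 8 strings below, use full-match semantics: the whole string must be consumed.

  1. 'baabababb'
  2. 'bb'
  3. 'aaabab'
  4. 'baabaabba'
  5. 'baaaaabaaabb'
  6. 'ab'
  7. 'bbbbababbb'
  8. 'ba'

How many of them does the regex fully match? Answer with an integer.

1 → no match
2 → match
3 → match
4 → no match
5 → match
6 → match
7 → match
8 → match
Total matched: 6

6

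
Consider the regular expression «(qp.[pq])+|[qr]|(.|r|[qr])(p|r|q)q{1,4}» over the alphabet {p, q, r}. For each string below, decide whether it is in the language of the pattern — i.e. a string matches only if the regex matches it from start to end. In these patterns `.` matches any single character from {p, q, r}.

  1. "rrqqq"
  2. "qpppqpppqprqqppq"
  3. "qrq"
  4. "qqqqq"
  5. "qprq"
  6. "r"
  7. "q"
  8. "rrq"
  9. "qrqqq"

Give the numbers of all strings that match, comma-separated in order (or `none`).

1 → match
2 → match
3 → match
4 → match
5 → match
6 → match
7 → match
8 → match
9 → match

1, 2, 3, 4, 5, 6, 7, 8, 9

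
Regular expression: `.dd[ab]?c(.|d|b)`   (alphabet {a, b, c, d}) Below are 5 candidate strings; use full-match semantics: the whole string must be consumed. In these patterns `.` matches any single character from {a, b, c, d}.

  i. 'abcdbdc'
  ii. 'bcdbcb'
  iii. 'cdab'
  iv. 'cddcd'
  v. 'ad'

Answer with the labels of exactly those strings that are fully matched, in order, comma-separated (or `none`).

i → no match
ii → no match
iii → no match
iv → match
v → no match

iv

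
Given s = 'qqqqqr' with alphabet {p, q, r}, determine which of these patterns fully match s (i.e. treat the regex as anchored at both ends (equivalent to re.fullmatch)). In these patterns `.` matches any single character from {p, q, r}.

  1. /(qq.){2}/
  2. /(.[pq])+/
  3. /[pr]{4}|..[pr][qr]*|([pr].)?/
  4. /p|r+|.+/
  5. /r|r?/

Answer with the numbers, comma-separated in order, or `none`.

1 → match
2 → no match
3 → no match
4 → match
5 → no match

1, 4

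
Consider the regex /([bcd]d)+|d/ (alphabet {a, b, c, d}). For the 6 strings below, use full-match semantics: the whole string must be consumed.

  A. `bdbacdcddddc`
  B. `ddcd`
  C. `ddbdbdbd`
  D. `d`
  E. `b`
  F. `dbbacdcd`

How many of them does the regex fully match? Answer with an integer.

3

A → no match — must end with `d`
B → match
C → match
D → match
E → no match — must end with `d`
F → no match
Total matched: 3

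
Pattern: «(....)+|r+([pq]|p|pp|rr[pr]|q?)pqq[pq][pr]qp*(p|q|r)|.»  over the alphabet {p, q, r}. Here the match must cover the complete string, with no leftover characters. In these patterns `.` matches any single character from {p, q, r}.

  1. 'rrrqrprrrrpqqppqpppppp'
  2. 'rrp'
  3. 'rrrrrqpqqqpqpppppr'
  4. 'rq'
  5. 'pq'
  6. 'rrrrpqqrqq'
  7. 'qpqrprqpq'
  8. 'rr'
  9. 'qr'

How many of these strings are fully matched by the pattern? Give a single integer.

1

1 → no match
2 → no match
3 → match
4 → no match
5 → no match
6 → no match
7 → no match
8 → no match
9 → no match
Total matched: 1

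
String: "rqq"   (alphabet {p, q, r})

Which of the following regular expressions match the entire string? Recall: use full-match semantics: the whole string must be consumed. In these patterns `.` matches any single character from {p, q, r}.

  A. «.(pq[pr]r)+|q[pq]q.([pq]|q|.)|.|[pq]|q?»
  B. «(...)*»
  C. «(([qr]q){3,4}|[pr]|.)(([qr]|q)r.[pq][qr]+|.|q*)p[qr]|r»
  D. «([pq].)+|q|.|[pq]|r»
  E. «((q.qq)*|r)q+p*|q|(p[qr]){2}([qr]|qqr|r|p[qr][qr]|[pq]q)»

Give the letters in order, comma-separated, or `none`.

A → no match
B → match
C → no match
D → no match
E → match

B, E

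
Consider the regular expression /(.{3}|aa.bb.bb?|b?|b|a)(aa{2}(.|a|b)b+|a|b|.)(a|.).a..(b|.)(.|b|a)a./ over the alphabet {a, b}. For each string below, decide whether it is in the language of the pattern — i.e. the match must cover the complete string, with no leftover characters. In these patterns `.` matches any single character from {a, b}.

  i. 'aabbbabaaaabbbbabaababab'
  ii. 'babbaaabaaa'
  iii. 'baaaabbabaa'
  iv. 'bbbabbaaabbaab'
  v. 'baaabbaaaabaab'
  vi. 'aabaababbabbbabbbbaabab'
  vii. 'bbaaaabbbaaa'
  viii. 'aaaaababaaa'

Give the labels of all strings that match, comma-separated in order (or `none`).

i → match
ii → match
iii → match
iv → no match
v → no match
vi → no match
vii → no match
viii → match

i, ii, iii, viii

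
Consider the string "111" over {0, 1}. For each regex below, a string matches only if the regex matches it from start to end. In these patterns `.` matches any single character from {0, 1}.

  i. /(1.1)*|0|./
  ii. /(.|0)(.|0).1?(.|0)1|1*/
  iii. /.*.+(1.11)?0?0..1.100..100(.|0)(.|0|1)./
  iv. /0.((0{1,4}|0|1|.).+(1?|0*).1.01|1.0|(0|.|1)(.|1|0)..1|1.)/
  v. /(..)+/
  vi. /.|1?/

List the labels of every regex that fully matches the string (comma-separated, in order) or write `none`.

i → match
ii → match
iii → no match
iv → no match — must start with "0"
v → no match
vi → no match

i, ii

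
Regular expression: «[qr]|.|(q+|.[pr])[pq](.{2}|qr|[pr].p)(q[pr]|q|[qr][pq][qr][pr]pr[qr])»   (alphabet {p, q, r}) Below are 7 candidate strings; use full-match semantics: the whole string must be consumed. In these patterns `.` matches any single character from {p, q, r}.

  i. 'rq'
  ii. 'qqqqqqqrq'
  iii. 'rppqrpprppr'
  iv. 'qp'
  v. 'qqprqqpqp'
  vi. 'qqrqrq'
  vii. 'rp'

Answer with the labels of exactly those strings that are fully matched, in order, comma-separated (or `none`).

i → no match
ii → match
iii → no match
iv → no match
v → no match
vi → no match
vii → no match

ii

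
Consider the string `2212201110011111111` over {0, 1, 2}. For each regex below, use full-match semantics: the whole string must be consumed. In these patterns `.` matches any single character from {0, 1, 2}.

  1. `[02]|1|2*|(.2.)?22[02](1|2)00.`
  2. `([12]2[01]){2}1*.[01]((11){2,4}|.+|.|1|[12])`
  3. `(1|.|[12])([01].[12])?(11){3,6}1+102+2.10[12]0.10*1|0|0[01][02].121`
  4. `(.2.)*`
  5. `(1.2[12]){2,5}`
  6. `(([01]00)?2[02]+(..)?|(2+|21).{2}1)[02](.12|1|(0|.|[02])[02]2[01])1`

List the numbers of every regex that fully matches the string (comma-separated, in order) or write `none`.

2

1 → no match
2 → match
3 → no match
4 → no match
5 → no match — must start with `1`
6 → no match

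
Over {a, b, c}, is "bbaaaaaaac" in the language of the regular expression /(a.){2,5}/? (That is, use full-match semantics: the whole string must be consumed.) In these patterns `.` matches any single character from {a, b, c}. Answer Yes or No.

Every match must start with "a", but "bbaaaaaaac" does not.

No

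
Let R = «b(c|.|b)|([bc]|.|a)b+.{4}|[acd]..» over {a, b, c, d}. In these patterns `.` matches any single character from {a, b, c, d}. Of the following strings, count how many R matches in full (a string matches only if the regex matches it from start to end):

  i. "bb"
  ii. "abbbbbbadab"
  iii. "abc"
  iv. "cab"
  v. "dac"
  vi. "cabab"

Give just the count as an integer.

i. "bb" → match
ii. "abbbbbbadab" → match
iii. "abc" → match
iv. "cab" → match
v. "dac" → match
vi. "cabab" → no match
Total matched: 5

5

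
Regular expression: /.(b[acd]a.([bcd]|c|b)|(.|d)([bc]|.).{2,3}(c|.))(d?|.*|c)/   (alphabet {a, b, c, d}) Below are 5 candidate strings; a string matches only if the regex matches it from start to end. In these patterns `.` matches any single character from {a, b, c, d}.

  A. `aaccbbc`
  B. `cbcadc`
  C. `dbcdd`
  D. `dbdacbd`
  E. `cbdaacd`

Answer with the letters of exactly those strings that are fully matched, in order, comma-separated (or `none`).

A → match
B → match
C → no match
D → match
E → match

A, B, D, E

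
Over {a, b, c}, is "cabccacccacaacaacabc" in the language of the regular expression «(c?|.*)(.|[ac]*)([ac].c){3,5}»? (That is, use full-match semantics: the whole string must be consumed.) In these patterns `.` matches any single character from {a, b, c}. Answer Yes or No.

Yes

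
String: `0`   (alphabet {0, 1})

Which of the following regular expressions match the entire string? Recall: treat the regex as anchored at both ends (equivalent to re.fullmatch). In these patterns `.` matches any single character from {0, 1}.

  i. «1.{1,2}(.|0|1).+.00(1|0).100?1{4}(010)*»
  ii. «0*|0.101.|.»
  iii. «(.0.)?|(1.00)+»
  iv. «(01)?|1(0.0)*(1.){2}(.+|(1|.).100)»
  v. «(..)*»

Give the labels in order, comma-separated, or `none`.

i → no match — must start with `1`
ii → match
iii → no match
iv → no match
v → no match

ii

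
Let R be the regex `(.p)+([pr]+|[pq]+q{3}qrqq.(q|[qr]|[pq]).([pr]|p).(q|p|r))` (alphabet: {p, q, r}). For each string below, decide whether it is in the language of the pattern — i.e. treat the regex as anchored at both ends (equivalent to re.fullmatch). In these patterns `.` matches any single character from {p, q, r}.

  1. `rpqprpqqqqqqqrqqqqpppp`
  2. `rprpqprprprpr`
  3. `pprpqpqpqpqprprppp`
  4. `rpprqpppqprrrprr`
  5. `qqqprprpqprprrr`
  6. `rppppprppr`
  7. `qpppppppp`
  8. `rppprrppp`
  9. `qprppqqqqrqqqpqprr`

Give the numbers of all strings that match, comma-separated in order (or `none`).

1, 2, 3, 6, 7, 8, 9

1 → match
2 → match
3 → match
4 → no match
5 → no match
6 → match
7 → match
8 → match
9 → match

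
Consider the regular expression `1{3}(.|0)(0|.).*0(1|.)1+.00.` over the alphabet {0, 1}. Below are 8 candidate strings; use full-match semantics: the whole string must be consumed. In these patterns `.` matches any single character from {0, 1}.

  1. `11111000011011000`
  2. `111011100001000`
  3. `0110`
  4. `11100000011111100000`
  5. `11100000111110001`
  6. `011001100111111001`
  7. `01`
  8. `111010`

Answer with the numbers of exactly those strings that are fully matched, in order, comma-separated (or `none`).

1 → no match
2 → no match
3 → no match — must start with `1`
4 → no match
5 → match
6 → no match — must start with `1`
7 → no match — must start with `1`
8 → no match

5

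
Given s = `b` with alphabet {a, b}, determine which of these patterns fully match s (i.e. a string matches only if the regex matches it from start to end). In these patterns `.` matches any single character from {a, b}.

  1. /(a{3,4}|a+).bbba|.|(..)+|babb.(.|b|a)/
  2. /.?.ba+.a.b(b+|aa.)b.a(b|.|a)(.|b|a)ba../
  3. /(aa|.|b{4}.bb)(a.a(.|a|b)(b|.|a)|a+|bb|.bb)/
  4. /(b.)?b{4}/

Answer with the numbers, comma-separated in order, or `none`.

1 → match
2 → no match
3 → no match
4 → no match

1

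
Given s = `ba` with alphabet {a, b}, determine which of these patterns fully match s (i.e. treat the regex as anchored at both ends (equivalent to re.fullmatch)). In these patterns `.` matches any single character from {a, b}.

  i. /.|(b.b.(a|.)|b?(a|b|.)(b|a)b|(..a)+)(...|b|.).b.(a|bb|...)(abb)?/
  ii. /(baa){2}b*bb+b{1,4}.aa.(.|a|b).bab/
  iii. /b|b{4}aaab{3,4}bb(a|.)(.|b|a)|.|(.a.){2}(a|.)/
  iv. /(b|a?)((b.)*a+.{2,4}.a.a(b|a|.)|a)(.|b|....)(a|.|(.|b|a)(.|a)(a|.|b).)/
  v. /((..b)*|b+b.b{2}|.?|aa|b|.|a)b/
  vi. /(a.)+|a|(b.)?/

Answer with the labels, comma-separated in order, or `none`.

vi

i → no match
ii → no match — must start with `baa`
iii → no match
iv → no match
v → no match — must end with `b`
vi → match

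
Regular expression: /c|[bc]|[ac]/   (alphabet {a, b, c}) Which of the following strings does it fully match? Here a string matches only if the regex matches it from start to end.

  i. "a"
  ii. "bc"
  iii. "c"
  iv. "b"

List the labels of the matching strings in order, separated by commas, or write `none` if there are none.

i, iii, iv

i → match
ii → no match
iii → match
iv → match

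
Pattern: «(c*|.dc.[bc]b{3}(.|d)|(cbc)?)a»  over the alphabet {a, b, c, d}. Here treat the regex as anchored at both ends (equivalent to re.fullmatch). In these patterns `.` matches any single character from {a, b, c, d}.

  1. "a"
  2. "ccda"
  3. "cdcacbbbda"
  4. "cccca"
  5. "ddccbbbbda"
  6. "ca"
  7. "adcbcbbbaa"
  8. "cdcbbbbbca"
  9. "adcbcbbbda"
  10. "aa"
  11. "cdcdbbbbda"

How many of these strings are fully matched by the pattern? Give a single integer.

1 → match
2 → no match
3 → match
4 → match
5 → match
6 → match
7 → match
8 → match
9 → match
10 → no match
11 → match
Total matched: 9

9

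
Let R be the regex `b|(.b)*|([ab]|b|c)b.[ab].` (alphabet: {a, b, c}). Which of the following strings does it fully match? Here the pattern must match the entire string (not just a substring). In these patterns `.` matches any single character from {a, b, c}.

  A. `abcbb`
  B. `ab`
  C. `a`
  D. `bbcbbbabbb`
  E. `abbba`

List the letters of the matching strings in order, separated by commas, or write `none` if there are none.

A → match
B → match
C → no match
D → match
E → match

A, B, D, E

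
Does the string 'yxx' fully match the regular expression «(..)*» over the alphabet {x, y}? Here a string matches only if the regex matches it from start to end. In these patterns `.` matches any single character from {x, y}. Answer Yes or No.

No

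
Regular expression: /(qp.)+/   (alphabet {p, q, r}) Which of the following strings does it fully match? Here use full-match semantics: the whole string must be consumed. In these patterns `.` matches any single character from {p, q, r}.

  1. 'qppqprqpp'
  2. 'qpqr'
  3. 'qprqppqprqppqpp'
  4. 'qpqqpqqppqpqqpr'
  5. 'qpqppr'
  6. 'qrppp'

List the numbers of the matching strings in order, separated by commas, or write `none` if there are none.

1. 'qppqprqpp' → match
2. 'qpqr' → no match
3 → match
4 → match
5. 'qpqppr' → no match
6. 'qrppp' → no match — must start with 'qp'

1, 3, 4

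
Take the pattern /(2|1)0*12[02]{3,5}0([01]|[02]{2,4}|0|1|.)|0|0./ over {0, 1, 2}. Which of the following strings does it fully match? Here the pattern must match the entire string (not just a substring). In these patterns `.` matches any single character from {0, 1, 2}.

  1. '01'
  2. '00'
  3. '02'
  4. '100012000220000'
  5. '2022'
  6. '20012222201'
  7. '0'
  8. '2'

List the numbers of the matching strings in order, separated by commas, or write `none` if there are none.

1 → match
2 → match
3 → match
4 → match
5 → no match
6 → match
7 → match
8 → no match

1, 2, 3, 4, 6, 7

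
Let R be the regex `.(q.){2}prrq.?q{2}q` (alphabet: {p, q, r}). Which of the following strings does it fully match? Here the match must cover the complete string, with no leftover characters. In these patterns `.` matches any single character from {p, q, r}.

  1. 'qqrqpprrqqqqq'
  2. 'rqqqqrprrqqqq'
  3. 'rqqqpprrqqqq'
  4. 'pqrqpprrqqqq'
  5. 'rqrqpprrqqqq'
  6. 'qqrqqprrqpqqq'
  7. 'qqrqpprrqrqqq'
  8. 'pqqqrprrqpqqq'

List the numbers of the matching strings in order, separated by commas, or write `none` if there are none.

1 → match
2 → no match
3 → match
4 → match
5 → match
6 → match
7 → match
8 → match

1, 3, 4, 5, 6, 7, 8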